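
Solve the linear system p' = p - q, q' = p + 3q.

Coefficient matrix A = [[1, -1], [1, 3]].
Characteristic polynomial det(A - λI) = λ^2 - 4λ + 4 = 0.
Single eigenvalue λ = 2 with algebraic multiplicity 2.
Eigenvector v = (-1,1); generalized eigenvector w with (A-λI)w=v is (0,1).
General solution: e^(2t)[C_1·v + C_2·(t·v + w)].

p(t) = -C_1e^(2t) - C_2te^(2t), q(t) = C_1e^(2t) + C_2te^(2t) + C_2e^(2t)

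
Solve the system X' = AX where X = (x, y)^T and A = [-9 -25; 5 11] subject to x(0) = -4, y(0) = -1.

Coefficient matrix A = [[-9, -25], [5, 11]].
Characteristic polynomial det(A - λI) = λ^2 - 2λ + 26 = 0.
Eigenvalues λ = 1 ± 5i (complex conjugate pair).
For λ=1+5i: an eigenvector is (1,0) - i(-2,1) = (1 + 2i, 0 - i).
A real fundamental pair from Re and Im of e^((1+5i)t)v: X_1 = e^(t)(cos(5t)·(1,0) + sin(5t)·(-2,1)), X_2 = e^(t)(sin(5t)·(1,0) - cos(5t)·(-2,1)).
General solution: K_1X_1 + K_2X_2.
Applying x(0)=-4, y(0)=-1 gives K_1=-6, K_2=1.

x(t) = 13e^(t)sin(5t) - 4e^(t)cos(5t), y(t) = -6e^(t)sin(5t) - e^(t)cos(5t)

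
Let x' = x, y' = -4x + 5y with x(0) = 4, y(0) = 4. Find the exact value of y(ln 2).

A = [[1,0],[-4,5]]; eigenvalues λ = 1, 5.
Eigenvectors: (-1,-1) for λ=1, (0,1) for λ=5.
From the initial condition, c_1 = -4, c_2 = 0.
y(ln 2) = (-4)(2^1)(-1) + (0)(2^5)(1) = 8.

8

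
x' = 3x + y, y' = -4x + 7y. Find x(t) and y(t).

Coefficient matrix A = [[3, 1], [-4, 7]].
Characteristic polynomial det(A - λI) = λ^2 - 10λ + 25 = 0.
Single eigenvalue λ = 5 with algebraic multiplicity 2.
Eigenvector v = (1,2); generalized eigenvector w with (A-λI)w=v is (-2,-3).
General solution: e^(5t)[C_1·v + C_2·(t·v + w)].

x(t) = C_1e^(5t) + C_2te^(5t) - 2C_2e^(5t), y(t) = 2C_1e^(5t) + 2C_2te^(5t) - 3C_2e^(5t)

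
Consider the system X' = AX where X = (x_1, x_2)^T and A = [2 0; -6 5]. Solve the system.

Coefficient matrix A = [[2, 0], [-6, 5]].
Characteristic polynomial det(A - λI) = λ^2 - 7λ + 10 = 0.
Eigenvalues λ = 2, 5.
For λ=2: (A-λI) row 2 is [-6, 3], so an eigenvector is (-1, -2).
For λ=5: (A-λI) row 1 is [-3, 0], so an eigenvector is (0, -1).
General solution: K_1e^(2t)(-1,-2) + K_2e^(5t)(0,-1).

x_1(t) = -K_1e^(2t), x_2(t) = -2K_1e^(2t) - K_2e^(5t)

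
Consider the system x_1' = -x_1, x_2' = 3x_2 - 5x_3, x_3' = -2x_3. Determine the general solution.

Coefficient matrix A = [[-1, 0, 0], [0, 3, -5], [0, 0, -2]].
det(A - λI) = 0 gives eigenvalues λ = -2, 3, -1.
For λ=-2: eigenvector (0,1,1).
For λ=3: eigenvector (0,1,0).
For λ=-1: eigenvector (1,0,0).
General solution: K_1e^(-2t)(0,1,1) + K_2e^(3t)(0,1,0) + K_3e^(-t)(1,0,0).

x_1(t) = K_3e^(-t), x_2(t) = K_1e^(-2t) + K_2e^(3t), x_3(t) = K_1e^(-2t)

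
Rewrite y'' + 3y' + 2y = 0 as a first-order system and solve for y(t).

y(t) = C_1e^(-2t) + C_2e^(-t)

Let x_1 = y, x_2 = y'. Then x_1' = x_2 and x_2' = -2x_1 - 3x_2.
A = [[0,1],[-2,-3]]; det(A-λI) = λ^2 + 3λ + 2.
Eigenvalues λ = -2, -1 with eigenvectors (1,-2), (1,-1).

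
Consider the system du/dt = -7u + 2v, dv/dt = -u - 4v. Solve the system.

Coefficient matrix A = [[-7, 2], [-1, -4]].
Characteristic polynomial det(A - λI) = λ^2 + 11λ + 30 = 0.
Eigenvalues λ = -5, -6.
For λ=-5: (A-λI) row 1 is [-2, 2], so an eigenvector is (1, 1).
For λ=-6: (A-λI) row 1 is [-1, 2], so an eigenvector is (-2, -1).
General solution: C_1e^(-5t)(1,1) + C_2e^(-6t)(-2,-1).

u(t) = C_1e^(-5t) - 2C_2e^(-6t), v(t) = C_1e^(-5t) - C_2e^(-6t)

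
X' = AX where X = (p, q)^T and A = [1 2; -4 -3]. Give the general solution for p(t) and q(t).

p(t) = C_1e^(-t)sin(2t) - C_2e^(-t)cos(2t), q(t) = -C_1e^(-t)sin(2t) + C_1e^(-t)cos(2t) + C_2e^(-t)sin(2t) + C_2e^(-t)cos(2t)

Coefficient matrix A = [[1, 2], [-4, -3]].
Characteristic polynomial det(A - λI) = λ^2 + 2λ + 5 = 0.
Eigenvalues λ = -1 ± 2i (complex conjugate pair).
For λ=-1+2i: an eigenvector is (0,1) - i(1,-1) = (0 - i, 1 + i).
A real fundamental pair from Re and Im of e^((-1+2i)t)v: X_1 = e^(-t)(cos(2t)·(0,1) + sin(2t)·(1,-1)), X_2 = e^(-t)(sin(2t)·(0,1) - cos(2t)·(1,-1)).
General solution: C_1X_1 + C_2X_2.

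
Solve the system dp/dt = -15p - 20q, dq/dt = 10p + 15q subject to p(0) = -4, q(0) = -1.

Coefficient matrix A = [[-15, -20], [10, 15]].
Characteristic polynomial det(A - λI) = λ^2 - 25 = 0.
Eigenvalues λ = 5, -5.
For λ=5: (A-λI) row 1 is [-20, -20], so an eigenvector is (-1, 1).
For λ=-5: (A-λI) row 1 is [-10, -20], so an eigenvector is (2, -1).
General solution: C_1e^(5t)(-1,1) + C_2e^(-5t)(2,-1).
Applying p(0)=-4, q(0)=-1 gives C_1=-6, C_2=-5.

p(t) = 6e^(5t) - 10e^(-5t), q(t) = -6e^(5t) + 5e^(-5t)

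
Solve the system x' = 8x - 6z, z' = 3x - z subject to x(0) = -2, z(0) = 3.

Coefficient matrix A = [[8, -6], [3, -1]].
Characteristic polynomial det(A - λI) = λ^2 - 7λ + 10 = 0.
Eigenvalues λ = 2, 5.
For λ=2: (A-λI) row 1 is [6, -6], so an eigenvector is (-1, -1).
For λ=5: (A-λI) row 1 is [3, -6], so an eigenvector is (-2, -1).
General solution: K_1e^(2t)(-1,-1) + K_2e^(5t)(-2,-1).
Applying x(0)=-2, z(0)=3 gives K_1=-8, K_2=5.

x(t) = -10e^(5t) + 8e^(2t), z(t) = -5e^(5t) + 8e^(2t)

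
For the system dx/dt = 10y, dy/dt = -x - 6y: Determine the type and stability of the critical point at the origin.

stable spiral

A = [[0,10],[-1,-6]]; det(A-λI) = λ^2 + 6λ + 10.
λ = -3 ± i: negative real part.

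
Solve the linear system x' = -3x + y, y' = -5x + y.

Coefficient matrix A = [[-3, 1], [-5, 1]].
Characteristic polynomial det(A - λI) = λ^2 + 2λ + 2 = 0.
Eigenvalues λ = -1 ± i (complex conjugate pair).
For λ=-1+i: an eigenvector is (0,1) - i(1,2) = (0 - i, 1 - 2i).
A real fundamental pair from Re and Im of e^((-1+i)t)v: X_1 = e^(-t)(cos(t)·(0,1) + sin(t)·(1,2)), X_2 = e^(-t)(sin(t)·(0,1) - cos(t)·(1,2)).
General solution: K_1X_1 + K_2X_2.

x(t) = K_1e^(-t)sin(t) - K_2e^(-t)cos(t), y(t) = 2K_1e^(-t)sin(t) + K_1e^(-t)cos(t) + K_2e^(-t)sin(t) - 2K_2e^(-t)cos(t)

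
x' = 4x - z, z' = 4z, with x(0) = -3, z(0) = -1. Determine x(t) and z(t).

x(t) = te^(4t) - 3e^(4t), z(t) = -e^(4t)

Coefficient matrix A = [[4, -1], [0, 4]].
Characteristic polynomial det(A - λI) = λ^2 - 8λ + 16 = 0.
Single eigenvalue λ = 4 with algebraic multiplicity 2.
Eigenvector v = (-1,0); generalized eigenvector w with (A-λI)w=v is (-3,1).
General solution: e^(4t)[C_1·v + C_2·(t·v + w)].
Applying x(0)=-3, z(0)=-1 gives C_1=6, C_2=-1.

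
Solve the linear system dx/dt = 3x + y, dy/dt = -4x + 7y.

x(t) = C_1e^(5t) + C_2te^(5t) - C_2e^(5t), y(t) = 2C_1e^(5t) + 2C_2te^(5t) - C_2e^(5t)

Coefficient matrix A = [[3, 1], [-4, 7]].
Characteristic polynomial det(A - λI) = λ^2 - 10λ + 25 = 0.
Single eigenvalue λ = 5 with algebraic multiplicity 2.
Eigenvector v = (1,2); generalized eigenvector w with (A-λI)w=v is (-1,-1).
General solution: e^(5t)[C_1·v + C_2·(t·v + w)].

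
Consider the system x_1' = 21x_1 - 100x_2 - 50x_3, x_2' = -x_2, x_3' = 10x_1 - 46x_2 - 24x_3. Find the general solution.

x_1(t) = 2K_1e^(-4t) + 5K_3e^(t), x_2(t) = K_2e^(-t), x_3(t) = K_1e^(-4t) - 2K_2e^(-t) + 2K_3e^(t)

Coefficient matrix A = [[21, -100, -50], [0, -1, 0], [10, -46, -24]].
det(A - λI) = 0 gives eigenvalues λ = -4, -1, 1.
For λ=-4: eigenvector (2,0,1).
For λ=-1: eigenvector (0,1,-2).
For λ=1: eigenvector (5,0,2).
General solution: K_1e^(-4t)(2,0,1) + K_2e^(-t)(0,1,-2) + K_3e^(t)(5,0,2).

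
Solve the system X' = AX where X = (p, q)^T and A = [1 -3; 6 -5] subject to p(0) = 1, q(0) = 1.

Coefficient matrix A = [[1, -3], [6, -5]].
Characteristic polynomial det(A - λI) = λ^2 + 4λ + 13 = 0.
Eigenvalues λ = -2 ± 3i (complex conjugate pair).
For λ=-2+3i: an eigenvector is (0,1) - i(-1,-1) = (0 + i, 1 + i).
A real fundamental pair from Re and Im of e^((-2+3i)t)v: X_1 = e^(-2t)(cos(3t)·(0,1) + sin(3t)·(-1,-1)), X_2 = e^(-2t)(sin(3t)·(0,1) - cos(3t)·(-1,-1)).
General solution: c_1X_1 + c_2X_2.
Applying p(0)=1, q(0)=1 gives c_1=0, c_2=1.

p(t) = e^(-2t)cos(3t), q(t) = e^(-2t)sin(3t) + e^(-2t)cos(3t)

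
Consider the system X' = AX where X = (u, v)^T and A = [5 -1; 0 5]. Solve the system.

u(t) = c_1e^(5t) + c_2te^(5t) + c_2e^(5t), v(t) = -c_2e^(5t)

Coefficient matrix A = [[5, -1], [0, 5]].
Characteristic polynomial det(A - λI) = λ^2 - 10λ + 25 = 0.
Single eigenvalue λ = 5 with algebraic multiplicity 2.
Eigenvector v = (1,0); generalized eigenvector w with (A-λI)w=v is (1,-1).
General solution: e^(5t)[c_1·v + c_2·(t·v + w)].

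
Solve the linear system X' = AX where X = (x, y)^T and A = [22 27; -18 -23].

x(t) = -c_1e^(-5t) - 3c_2e^(4t), y(t) = c_1e^(-5t) + 2c_2e^(4t)

Coefficient matrix A = [[22, 27], [-18, -23]].
Characteristic polynomial det(A - λI) = λ^2 + λ - 20 = 0.
Eigenvalues λ = -5, 4.
For λ=-5: (A-λI) row 1 is [27, 27], so an eigenvector is (-1, 1).
For λ=4: (A-λI) row 1 is [18, 27], so an eigenvector is (-3, 2).
General solution: c_1e^(-5t)(-1,1) + c_2e^(4t)(-3,2).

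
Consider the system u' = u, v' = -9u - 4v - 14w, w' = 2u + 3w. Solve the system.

u(t) = c_3e^(t), v(t) = -2c_1e^(3t) + c_2e^(-4t) + c_3e^(t), w(t) = c_1e^(3t) - c_3e^(t)

Coefficient matrix A = [[1, 0, 0], [-9, -4, -14], [2, 0, 3]].
det(A - λI) = 0 gives eigenvalues λ = 3, -4, 1.
For λ=3: eigenvector (0,-2,1).
For λ=-4: eigenvector (0,1,0).
For λ=1: eigenvector (1,1,-1).
General solution: c_1e^(3t)(0,-2,1) + c_2e^(-4t)(0,1,0) + c_3e^(t)(1,1,-1).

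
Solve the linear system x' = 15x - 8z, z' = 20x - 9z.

Coefficient matrix A = [[15, -8], [20, -9]].
Characteristic polynomial det(A - λI) = λ^2 - 6λ + 25 = 0.
Eigenvalues λ = 3 ± 4i (complex conjugate pair).
For λ=3+4i: an eigenvector is (-1,-1) - i(-1,-2) = (-1 + i, -1 + 2i).
A real fundamental pair from Re and Im of e^((3+4i)t)v: X_1 = e^(3t)(cos(4t)·(-1,-1) + sin(4t)·(-1,-2)), X_2 = e^(3t)(sin(4t)·(-1,-1) - cos(4t)·(-1,-2)).
General solution: C_1X_1 + C_2X_2.

x(t) = -C_1e^(3t)sin(4t) - C_1e^(3t)cos(4t) - C_2e^(3t)sin(4t) + C_2e^(3t)cos(4t), z(t) = -2C_1e^(3t)sin(4t) - C_1e^(3t)cos(4t) - C_2e^(3t)sin(4t) + 2C_2e^(3t)cos(4t)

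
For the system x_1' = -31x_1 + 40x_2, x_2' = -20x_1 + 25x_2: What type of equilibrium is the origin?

stable spiral

A = [[-31,40],[-20,25]]; det(A-λI) = λ^2 + 6λ + 25.
λ = -3 ± 4i: negative real part.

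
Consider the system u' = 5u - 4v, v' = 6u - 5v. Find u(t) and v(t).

Coefficient matrix A = [[5, -4], [6, -5]].
Characteristic polynomial det(A - λI) = λ^2 - 1 = 0.
Eigenvalues λ = -1, 1.
For λ=-1: (A-λI) row 1 is [6, -4], so an eigenvector is (2, 3).
For λ=1: (A-λI) row 1 is [4, -4], so an eigenvector is (1, 1).
General solution: C_1e^(-t)(2,3) + C_2e^(t)(1,1).

u(t) = 2C_1e^(-t) + C_2e^(t), v(t) = 3C_1e^(-t) + C_2e^(t)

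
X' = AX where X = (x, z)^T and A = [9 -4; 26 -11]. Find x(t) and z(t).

x(t) = K_1e^(-t)sin(2t) - K_1e^(-t)cos(2t) - K_2e^(-t)sin(2t) - K_2e^(-t)cos(2t), z(t) = 2K_1e^(-t)sin(2t) - 3K_1e^(-t)cos(2t) - 3K_2e^(-t)sin(2t) - 2K_2e^(-t)cos(2t)

Coefficient matrix A = [[9, -4], [26, -11]].
Characteristic polynomial det(A - λI) = λ^2 + 2λ + 5 = 0.
Eigenvalues λ = -1 ± 2i (complex conjugate pair).
For λ=-1+2i: an eigenvector is (-1,-3) - i(1,2) = (-1 - i, -3 - 2i).
A real fundamental pair from Re and Im of e^((-1+2i)t)v: X_1 = e^(-t)(cos(2t)·(-1,-3) + sin(2t)·(1,2)), X_2 = e^(-t)(sin(2t)·(-1,-3) - cos(2t)·(1,2)).
General solution: K_1X_1 + K_2X_2.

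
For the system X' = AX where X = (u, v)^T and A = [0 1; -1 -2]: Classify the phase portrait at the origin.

A = [[0,1],[-1,-2]]; det(A-λI) = λ^2 + 2λ + 1.
repeated λ = -1 with a single eigenvector.

stable improper node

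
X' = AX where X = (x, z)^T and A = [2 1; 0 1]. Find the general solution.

x(t) = c_1e^(t) + c_2e^(2t), z(t) = -c_1e^(t)

Coefficient matrix A = [[2, 1], [0, 1]].
Characteristic polynomial det(A - λI) = λ^2 - 3λ + 2 = 0.
Eigenvalues λ = 1, 2.
For λ=1: (A-λI) row 1 is [1, 1], so an eigenvector is (1, -1).
For λ=2: (A-λI) row 1 is [0, 1], so an eigenvector is (1, 0).
General solution: c_1e^(t)(1,-1) + c_2e^(2t)(1,0).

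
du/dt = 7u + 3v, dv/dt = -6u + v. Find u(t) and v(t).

Coefficient matrix A = [[7, 3], [-6, 1]].
Characteristic polynomial det(A - λI) = λ^2 - 8λ + 25 = 0.
Eigenvalues λ = 4 ± 3i (complex conjugate pair).
For λ=4+3i: an eigenvector is (0,1) - i(1,-1) = (0 - i, 1 + i).
A real fundamental pair from Re and Im of e^((4+3i)t)v: X_1 = e^(4t)(cos(3t)·(0,1) + sin(3t)·(1,-1)), X_2 = e^(4t)(sin(3t)·(0,1) - cos(3t)·(1,-1)).
General solution: C_1X_1 + C_2X_2.

u(t) = C_1e^(4t)sin(3t) - C_2e^(4t)cos(3t), v(t) = -C_1e^(4t)sin(3t) + C_1e^(4t)cos(3t) + C_2e^(4t)sin(3t) + C_2e^(4t)cos(3t)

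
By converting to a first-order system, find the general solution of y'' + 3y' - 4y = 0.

Let x_1 = y, x_2 = y'. Then x_1' = x_2 and x_2' = 4x_1 - 3x_2.
A = [[0,1],[4,-3]]; det(A-λI) = λ^2 + 3λ - 4.
Eigenvalues λ = 1, -4 with eigenvectors (1,1), (1,-4).

y(t) = c_1e^(t) + c_2e^(-4t)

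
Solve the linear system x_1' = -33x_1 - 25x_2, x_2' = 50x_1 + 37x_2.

Coefficient matrix A = [[-33, -25], [50, 37]].
Characteristic polynomial det(A - λI) = λ^2 - 4λ + 29 = 0.
Eigenvalues λ = 2 ± 5i (complex conjugate pair).
For λ=2+5i: an eigenvector is (-2,3) - i(-1,1) = (-2 + i, 3 - i).
A real fundamental pair from Re and Im of e^((2+5i)t)v: X_1 = e^(2t)(cos(5t)·(-2,3) + sin(5t)·(-1,1)), X_2 = e^(2t)(sin(5t)·(-2,3) - cos(5t)·(-1,1)).
General solution: C_1X_1 + C_2X_2.

x_1(t) = -C_1e^(2t)sin(5t) - 2C_1e^(2t)cos(5t) - 2C_2e^(2t)sin(5t) + C_2e^(2t)cos(5t), x_2(t) = C_1e^(2t)sin(5t) + 3C_1e^(2t)cos(5t) + 3C_2e^(2t)sin(5t) - C_2e^(2t)cos(5t)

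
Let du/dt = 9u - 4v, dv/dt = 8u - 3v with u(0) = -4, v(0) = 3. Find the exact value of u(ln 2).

-338

A = [[9,-4],[8,-3]]; eigenvalues λ = 1, 5.
Eigenvectors: (1,2) for λ=1, (1,1) for λ=5.
From the initial condition, c_1 = 7, c_2 = -11.
u(ln 2) = (7)(2^1)(1) + (-11)(2^5)(1) = -338.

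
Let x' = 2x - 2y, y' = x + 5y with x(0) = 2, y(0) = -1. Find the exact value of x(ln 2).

A = [[2,-2],[1,5]]; eigenvalues λ = 3, 4.
Eigenvectors: (-2,1) for λ=3, (-1,1) for λ=4.
From the initial condition, c_1 = -1, c_2 = 0.
x(ln 2) = (-1)(2^3)(-2) + (0)(2^4)(-1) = 16.

16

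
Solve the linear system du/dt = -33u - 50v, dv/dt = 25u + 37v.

Coefficient matrix A = [[-33, -50], [25, 37]].
Characteristic polynomial det(A - λI) = λ^2 - 4λ + 29 = 0.
Eigenvalues λ = 2 ± 5i (complex conjugate pair).
For λ=2+5i: an eigenvector is (1,-1) - i(3,-2) = (1 - 3i, -1 + 2i).
A real fundamental pair from Re and Im of e^((2+5i)t)v: X_1 = e^(2t)(cos(5t)·(1,-1) + sin(5t)·(3,-2)), X_2 = e^(2t)(sin(5t)·(1,-1) - cos(5t)·(3,-2)).
General solution: K_1X_1 + K_2X_2.

u(t) = 3K_1e^(2t)sin(5t) + K_1e^(2t)cos(5t) + K_2e^(2t)sin(5t) - 3K_2e^(2t)cos(5t), v(t) = -2K_1e^(2t)sin(5t) - K_1e^(2t)cos(5t) - K_2e^(2t)sin(5t) + 2K_2e^(2t)cos(5t)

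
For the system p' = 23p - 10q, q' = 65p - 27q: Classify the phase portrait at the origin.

A = [[23,-10],[65,-27]]; det(A-λI) = λ^2 + 4λ + 29.
λ = -2 ± 5i: negative real part.

stable spiral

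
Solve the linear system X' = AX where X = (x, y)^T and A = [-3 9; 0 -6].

x(t) = -c_1e^(-3t) - 3c_2e^(-6t), y(t) = c_2e^(-6t)

Coefficient matrix A = [[-3, 9], [0, -6]].
Characteristic polynomial det(A - λI) = λ^2 + 9λ + 18 = 0.
Eigenvalues λ = -3, -6.
For λ=-3: (A-λI) row 1 is [0, 9], so an eigenvector is (-1, 0).
For λ=-6: (A-λI) row 1 is [3, 9], so an eigenvector is (-3, 1).
General solution: c_1e^(-3t)(-1,0) + c_2e^(-6t)(-3,1).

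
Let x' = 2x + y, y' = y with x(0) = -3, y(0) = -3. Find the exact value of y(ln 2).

A = [[2,1],[0,1]]; eigenvalues λ = 1, 2.
Eigenvectors: (-1,1) for λ=1, (1,0) for λ=2.
From the initial condition, c_1 = -3, c_2 = -6.
y(ln 2) = (-3)(2^1)(1) + (-6)(2^2)(0) = -6.

-6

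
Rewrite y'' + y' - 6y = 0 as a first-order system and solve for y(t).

y(t) = C_1e^(2t) + C_2e^(-3t)

Let x_1 = y, x_2 = y'. Then x_1' = x_2 and x_2' = 6x_1 - x_2.
A = [[0,1],[6,-1]]; det(A-λI) = λ^2 + λ - 6.
Eigenvalues λ = 2, -3 with eigenvectors (1,2), (1,-3).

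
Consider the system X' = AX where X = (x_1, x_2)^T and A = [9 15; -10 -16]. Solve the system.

Coefficient matrix A = [[9, 15], [-10, -16]].
Characteristic polynomial det(A - λI) = λ^2 + 7λ + 6 = 0.
Eigenvalues λ = -6, -1.
For λ=-6: (A-λI) row 1 is [15, 15], so an eigenvector is (1, -1).
For λ=-1: (A-λI) row 1 is [10, 15], so an eigenvector is (-3, 2).
General solution: K_1e^(-6t)(1,-1) + K_2e^(-t)(-3,2).

x_1(t) = K_1e^(-6t) - 3K_2e^(-t), x_2(t) = -K_1e^(-6t) + 2K_2e^(-t)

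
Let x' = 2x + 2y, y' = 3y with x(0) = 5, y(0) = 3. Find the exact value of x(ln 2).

A = [[2,2],[0,3]]; eigenvalues λ = 3, 2.
Eigenvectors: (2,1) for λ=3, (1,0) for λ=2.
From the initial condition, c_1 = 3, c_2 = -1.
x(ln 2) = (3)(2^3)(2) + (-1)(2^2)(1) = 44.

44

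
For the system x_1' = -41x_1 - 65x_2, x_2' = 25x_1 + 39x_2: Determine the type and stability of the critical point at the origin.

stable spiral

A = [[-41,-65],[25,39]]; det(A-λI) = λ^2 + 2λ + 26.
λ = -1 ± 5i: negative real part.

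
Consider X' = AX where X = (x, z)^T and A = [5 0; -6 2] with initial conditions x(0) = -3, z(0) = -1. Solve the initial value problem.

Coefficient matrix A = [[5, 0], [-6, 2]].
Characteristic polynomial det(A - λI) = λ^2 - 7λ + 10 = 0.
Eigenvalues λ = 5, 2.
For λ=5: (A-λI) row 2 is [-6, -3], so an eigenvector is (1, -2).
For λ=2: (A-λI) row 1 is [3, 0], so an eigenvector is (0, -1).
General solution: C_1e^(5t)(1,-2) + C_2e^(2t)(0,-1).
Applying x(0)=-3, z(0)=-1 gives C_1=-3, C_2=7.

x(t) = -3e^(5t), z(t) = 6e^(5t) - 7e^(2t)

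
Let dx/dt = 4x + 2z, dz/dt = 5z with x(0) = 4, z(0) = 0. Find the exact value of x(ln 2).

64

A = [[4,2],[0,5]]; eigenvalues λ = 4, 5.
Eigenvectors: (-1,0) for λ=4, (2,1) for λ=5.
From the initial condition, c_1 = -4, c_2 = 0.
x(ln 2) = (-4)(2^4)(-1) + (0)(2^5)(2) = 64.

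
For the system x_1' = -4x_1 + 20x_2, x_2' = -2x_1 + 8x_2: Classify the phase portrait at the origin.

A = [[-4,20],[-2,8]]; det(A-λI) = λ^2 - 4λ + 8.
λ = 2 ± 2i: positive real part.

unstable spiral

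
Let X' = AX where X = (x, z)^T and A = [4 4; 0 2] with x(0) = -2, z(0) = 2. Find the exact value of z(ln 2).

A = [[4,4],[0,2]]; eigenvalues λ = 4, 2.
Eigenvectors: (-1,0) for λ=4, (2,-1) for λ=2.
From the initial condition, c_1 = -2, c_2 = -2.
z(ln 2) = (-2)(2^4)(0) + (-2)(2^2)(-1) = 8.

8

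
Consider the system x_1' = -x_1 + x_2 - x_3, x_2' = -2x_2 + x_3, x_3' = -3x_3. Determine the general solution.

x_1(t) = -K_1e^(-2t) + K_2e^(-t) + K_3e^(-3t), x_2(t) = K_1e^(-2t) - K_3e^(-3t), x_3(t) = K_3e^(-3t)

Coefficient matrix A = [[-1, 1, -1], [0, -2, 1], [0, 0, -3]].
det(A - λI) = 0 gives eigenvalues λ = -2, -1, -3.
For λ=-2: eigenvector (-1,1,0).
For λ=-1: eigenvector (1,0,0).
For λ=-3: eigenvector (1,-1,1).
General solution: K_1e^(-2t)(-1,1,0) + K_2e^(-t)(1,0,0) + K_3e^(-3t)(1,-1,1).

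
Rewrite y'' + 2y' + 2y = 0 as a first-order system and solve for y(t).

y(t) = c_1e^(-t)cos(t) + c_2e^(-t)sin(t)

Let x_1 = y, x_2 = y'. Then x_1' = x_2 and x_2' = -2x_1 - 2x_2.
A = [[0,1],[-2,-2]]; det(A-λI) = λ^2 + 2λ + 2.
Eigenvalues λ = -1 ± i.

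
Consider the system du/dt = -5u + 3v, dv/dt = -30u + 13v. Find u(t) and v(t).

Coefficient matrix A = [[-5, 3], [-30, 13]].
Characteristic polynomial det(A - λI) = λ^2 - 8λ + 25 = 0.
Eigenvalues λ = 4 ± 3i (complex conjugate pair).
For λ=4+3i: an eigenvector is (1,3) - i(0,-1) = (1, 3 + i).
A real fundamental pair from Re and Im of e^((4+3i)t)v: X_1 = e^(4t)(cos(3t)·(1,3) + sin(3t)·(0,-1)), X_2 = e^(4t)(sin(3t)·(1,3) - cos(3t)·(0,-1)).
General solution: C_1X_1 + C_2X_2.

u(t) = C_1e^(4t)cos(3t) + C_2e^(4t)sin(3t), v(t) = -C_1e^(4t)sin(3t) + 3C_1e^(4t)cos(3t) + 3C_2e^(4t)sin(3t) + C_2e^(4t)cos(3t)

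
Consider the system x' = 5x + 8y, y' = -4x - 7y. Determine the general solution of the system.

Coefficient matrix A = [[5, 8], [-4, -7]].
Characteristic polynomial det(A - λI) = λ^2 + 2λ - 3 = 0.
Eigenvalues λ = -3, 1.
For λ=-3: (A-λI) row 1 is [8, 8], so an eigenvector is (-1, 1).
For λ=1: (A-λI) row 1 is [4, 8], so an eigenvector is (-2, 1).
General solution: c_1e^(-3t)(-1,1) + c_2e^(t)(-2,1).

x(t) = -c_1e^(-3t) - 2c_2e^(t), y(t) = c_1e^(-3t) + c_2e^(t)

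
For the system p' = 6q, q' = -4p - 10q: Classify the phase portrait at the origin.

A = [[0,6],[-4,-10]]; det(A-λI) = λ^2 + 10λ + 24.
λ = -6, -4: both negative.

stable node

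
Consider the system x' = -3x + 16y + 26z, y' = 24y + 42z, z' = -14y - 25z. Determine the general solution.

x(t) = K_1e^(-3t) - 4K_2e^(-4t) - K_3e^(3t), y(t) = -3K_2e^(-4t) - 2K_3e^(3t), z(t) = 2K_2e^(-4t) + K_3e^(3t)

Coefficient matrix A = [[-3, 16, 26], [0, 24, 42], [0, -14, -25]].
det(A - λI) = 0 gives eigenvalues λ = -3, -4, 3.
For λ=-3: eigenvector (1,0,0).
For λ=-4: eigenvector (-4,-3,2).
For λ=3: eigenvector (-1,-2,1).
General solution: K_1e^(-3t)(1,0,0) + K_2e^(-4t)(-4,-3,2) + K_3e^(3t)(-1,-2,1).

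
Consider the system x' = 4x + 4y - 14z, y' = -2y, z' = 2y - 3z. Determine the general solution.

x(t) = c_1e^(4t) + 4c_2e^(-2t) + 2c_3e^(-3t), y(t) = c_2e^(-2t), z(t) = 2c_2e^(-2t) + c_3e^(-3t)

Coefficient matrix A = [[4, 4, -14], [0, -2, 0], [0, 2, -3]].
det(A - λI) = 0 gives eigenvalues λ = 4, -2, -3.
For λ=4: eigenvector (1,0,0).
For λ=-2: eigenvector (4,1,2).
For λ=-3: eigenvector (2,0,1).
General solution: c_1e^(4t)(1,0,0) + c_2e^(-2t)(4,1,2) + c_3e^(-3t)(2,0,1).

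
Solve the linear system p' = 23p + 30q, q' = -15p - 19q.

Coefficient matrix A = [[23, 30], [-15, -19]].
Characteristic polynomial det(A - λI) = λ^2 - 4λ + 13 = 0.
Eigenvalues λ = 2 ± 3i (complex conjugate pair).
For λ=2+3i: an eigenvector is (-3,2) - i(-1,1) = (-3 + i, 2 - i).
A real fundamental pair from Re and Im of e^((2+3i)t)v: X_1 = e^(2t)(cos(3t)·(-3,2) + sin(3t)·(-1,1)), X_2 = e^(2t)(sin(3t)·(-3,2) - cos(3t)·(-1,1)).
General solution: C_1X_1 + C_2X_2.

p(t) = -C_1e^(2t)sin(3t) - 3C_1e^(2t)cos(3t) - 3C_2e^(2t)sin(3t) + C_2e^(2t)cos(3t), q(t) = C_1e^(2t)sin(3t) + 2C_1e^(2t)cos(3t) + 2C_2e^(2t)sin(3t) - C_2e^(2t)cos(3t)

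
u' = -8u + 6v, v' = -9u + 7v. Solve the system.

Coefficient matrix A = [[-8, 6], [-9, 7]].
Characteristic polynomial det(A - λI) = λ^2 + λ - 2 = 0.
Eigenvalues λ = -2, 1.
For λ=-2: (A-λI) row 1 is [-6, 6], so an eigenvector is (-1, -1).
For λ=1: (A-λI) row 1 is [-9, 6], so an eigenvector is (-2, -3).
General solution: K_1e^(-2t)(-1,-1) + K_2e^(t)(-2,-3).

u(t) = -K_1e^(-2t) - 2K_2e^(t), v(t) = -K_1e^(-2t) - 3K_2e^(t)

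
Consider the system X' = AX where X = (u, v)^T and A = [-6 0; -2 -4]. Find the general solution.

Coefficient matrix A = [[-6, 0], [-2, -4]].
Characteristic polynomial det(A - λI) = λ^2 + 10λ + 24 = 0.
Eigenvalues λ = -6, -4.
For λ=-6: (A-λI) row 2 is [-2, 2], so an eigenvector is (1, 1).
For λ=-4: (A-λI) row 1 is [-2, 0], so an eigenvector is (0, -1).
General solution: c_1e^(-6t)(1,1) + c_2e^(-4t)(0,-1).

u(t) = c_1e^(-6t), v(t) = c_1e^(-6t) - c_2e^(-4t)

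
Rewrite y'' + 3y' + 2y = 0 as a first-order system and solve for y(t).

Let x_1 = y, x_2 = y'. Then x_1' = x_2 and x_2' = -2x_1 - 3x_2.
A = [[0,1],[-2,-3]]; det(A-λI) = λ^2 + 3λ + 2.
Eigenvalues λ = -1, -2 with eigenvectors (1,-1), (1,-2).

y(t) = K_1e^(-t) + K_2e^(-2t)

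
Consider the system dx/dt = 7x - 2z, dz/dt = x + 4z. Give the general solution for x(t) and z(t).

Coefficient matrix A = [[7, -2], [1, 4]].
Characteristic polynomial det(A - λI) = λ^2 - 11λ + 30 = 0.
Eigenvalues λ = 6, 5.
For λ=6: (A-λI) row 1 is [1, -2], so an eigenvector is (2, 1).
For λ=5: (A-λI) row 1 is [2, -2], so an eigenvector is (1, 1).
General solution: K_1e^(6t)(2,1) + K_2e^(5t)(1,1).

x(t) = 2K_1e^(6t) + K_2e^(5t), z(t) = K_1e^(6t) + K_2e^(5t)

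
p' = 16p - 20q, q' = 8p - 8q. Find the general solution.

Coefficient matrix A = [[16, -20], [8, -8]].
Characteristic polynomial det(A - λI) = λ^2 - 8λ + 32 = 0.
Eigenvalues λ = 4 ± 4i (complex conjugate pair).
For λ=4+4i: an eigenvector is (1,1) - i(-2,-1) = (1 + 2i, 1 + i).
A real fundamental pair from Re and Im of e^((4+4i)t)v: X_1 = e^(4t)(cos(4t)·(1,1) + sin(4t)·(-2,-1)), X_2 = e^(4t)(sin(4t)·(1,1) - cos(4t)·(-2,-1)).
General solution: c_1X_1 + c_2X_2.

p(t) = -2c_1e^(4t)sin(4t) + c_1e^(4t)cos(4t) + c_2e^(4t)sin(4t) + 2c_2e^(4t)cos(4t), q(t) = -c_1e^(4t)sin(4t) + c_1e^(4t)cos(4t) + c_2e^(4t)sin(4t) + c_2e^(4t)cos(4t)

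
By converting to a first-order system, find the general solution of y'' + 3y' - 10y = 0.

Let x_1 = y, x_2 = y'. Then x_1' = x_2 and x_2' = 10x_1 - 3x_2.
A = [[0,1],[10,-3]]; det(A-λI) = λ^2 + 3λ - 10.
Eigenvalues λ = -5, 2 with eigenvectors (1,-5), (1,2).

y(t) = K_1e^(-5t) + K_2e^(2t)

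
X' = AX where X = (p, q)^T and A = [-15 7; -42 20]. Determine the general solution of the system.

Coefficient matrix A = [[-15, 7], [-42, 20]].
Characteristic polynomial det(A - λI) = λ^2 - 5λ - 6 = 0.
Eigenvalues λ = -1, 6.
For λ=-1: (A-λI) row 1 is [-14, 7], so an eigenvector is (1, 2).
For λ=6: (A-λI) row 1 is [-21, 7], so an eigenvector is (1, 3).
General solution: C_1e^(-t)(1,2) + C_2e^(6t)(1,3).

p(t) = C_1e^(-t) + C_2e^(6t), q(t) = 2C_1e^(-t) + 3C_2e^(6t)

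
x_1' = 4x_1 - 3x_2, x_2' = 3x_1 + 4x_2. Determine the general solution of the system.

x_1(t) = -c_1e^(4t)sin(3t) + c_2e^(4t)cos(3t), x_2(t) = c_1e^(4t)cos(3t) + c_2e^(4t)sin(3t)

Coefficient matrix A = [[4, -3], [3, 4]].
Characteristic polynomial det(A - λI) = λ^2 - 8λ + 25 = 0.
Eigenvalues λ = 4 ± 3i (complex conjugate pair).
For λ=4+3i: an eigenvector is (0,1) - i(-1,0) = (0 + i, 1).
A real fundamental pair from Re and Im of e^((4+3i)t)v: X_1 = e^(4t)(cos(3t)·(0,1) + sin(3t)·(-1,0)), X_2 = e^(4t)(sin(3t)·(0,1) - cos(3t)·(-1,0)).
General solution: c_1X_1 + c_2X_2.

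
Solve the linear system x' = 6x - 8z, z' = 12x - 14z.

x(t) = -2c_1e^(-6t) + c_2e^(-2t), z(t) = -3c_1e^(-6t) + c_2e^(-2t)

Coefficient matrix A = [[6, -8], [12, -14]].
Characteristic polynomial det(A - λI) = λ^2 + 8λ + 12 = 0.
Eigenvalues λ = -6, -2.
For λ=-6: (A-λI) row 1 is [12, -8], so an eigenvector is (-2, -3).
For λ=-2: (A-λI) row 1 is [8, -8], so an eigenvector is (1, 1).
General solution: c_1e^(-6t)(-2,-3) + c_2e^(-2t)(1,1).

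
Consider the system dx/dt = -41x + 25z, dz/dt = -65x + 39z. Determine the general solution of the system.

Coefficient matrix A = [[-41, 25], [-65, 39]].
Characteristic polynomial det(A - λI) = λ^2 + 2λ + 26 = 0.
Eigenvalues λ = -1 ± 5i (complex conjugate pair).
For λ=-1+5i: an eigenvector is (1,2) - i(2,3) = (1 - 2i, 2 - 3i).
A real fundamental pair from Re and Im of e^((-1+5i)t)v: X_1 = e^(-t)(cos(5t)·(1,2) + sin(5t)·(2,3)), X_2 = e^(-t)(sin(5t)·(1,2) - cos(5t)·(2,3)).
General solution: c_1X_1 + c_2X_2.

x(t) = 2c_1e^(-t)sin(5t) + c_1e^(-t)cos(5t) + c_2e^(-t)sin(5t) - 2c_2e^(-t)cos(5t), z(t) = 3c_1e^(-t)sin(5t) + 2c_1e^(-t)cos(5t) + 2c_2e^(-t)sin(5t) - 3c_2e^(-t)cos(5t)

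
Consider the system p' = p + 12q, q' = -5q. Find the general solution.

p(t) = C_1e^(t) - 2C_2e^(-5t), q(t) = C_2e^(-5t)

Coefficient matrix A = [[1, 12], [0, -5]].
Characteristic polynomial det(A - λI) = λ^2 + 4λ - 5 = 0.
Eigenvalues λ = 1, -5.
For λ=1: (A-λI) row 1 is [0, 12], so an eigenvector is (1, 0).
For λ=-5: (A-λI) row 1 is [6, 12], so an eigenvector is (-2, 1).
General solution: C_1e^(t)(1,0) + C_2e^(-5t)(-2,1).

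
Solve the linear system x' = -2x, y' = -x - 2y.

Coefficient matrix A = [[-2, 0], [-1, -2]].
Characteristic polynomial det(A - λI) = λ^2 + 4λ + 4 = 0.
Single eigenvalue λ = -2 with algebraic multiplicity 2.
Eigenvector v = (0,1); generalized eigenvector w with (A-λI)w=v is (-1,-3).
General solution: e^(-2t)[C_1·v + C_2·(t·v + w)].

x(t) = -C_2e^(-2t), y(t) = C_1e^(-2t) + C_2te^(-2t) - 3C_2e^(-2t)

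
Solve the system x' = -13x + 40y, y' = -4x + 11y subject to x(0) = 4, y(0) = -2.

x(t) = -32e^(-t)sin(4t) + 4e^(-t)cos(4t), y(t) = -10e^(-t)sin(4t) - 2e^(-t)cos(4t)

Coefficient matrix A = [[-13, 40], [-4, 11]].
Characteristic polynomial det(A - λI) = λ^2 + 2λ + 17 = 0.
Eigenvalues λ = -1 ± 4i (complex conjugate pair).
For λ=-1+4i: an eigenvector is (-1,0) - i(3,1) = (-1 - 3i, 0 - i).
A real fundamental pair from Re and Im of e^((-1+4i)t)v: X_1 = e^(-t)(cos(4t)·(-1,0) + sin(4t)·(3,1)), X_2 = e^(-t)(sin(4t)·(-1,0) - cos(4t)·(3,1)).
General solution: C_1X_1 + C_2X_2.
Applying x(0)=4, y(0)=-2 gives C_1=-10, C_2=2.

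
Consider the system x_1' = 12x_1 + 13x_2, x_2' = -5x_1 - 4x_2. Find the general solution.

x_1(t) = 2C_1e^(4t)sin(t) - 3C_1e^(4t)cos(t) - 3C_2e^(4t)sin(t) - 2C_2e^(4t)cos(t), x_2(t) = -C_1e^(4t)sin(t) + 2C_1e^(4t)cos(t) + 2C_2e^(4t)sin(t) + C_2e^(4t)cos(t)

Coefficient matrix A = [[12, 13], [-5, -4]].
Characteristic polynomial det(A - λI) = λ^2 - 8λ + 17 = 0.
Eigenvalues λ = 4 ± i (complex conjugate pair).
For λ=4+i: an eigenvector is (-3,2) - i(2,-1) = (-3 - 2i, 2 + i).
A real fundamental pair from Re and Im of e^((4+i)t)v: X_1 = e^(4t)(cos(t)·(-3,2) + sin(t)·(2,-1)), X_2 = e^(4t)(sin(t)·(-3,2) - cos(t)·(2,-1)).
General solution: C_1X_1 + C_2X_2.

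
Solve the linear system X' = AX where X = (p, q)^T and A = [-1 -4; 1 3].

Coefficient matrix A = [[-1, -4], [1, 3]].
Characteristic polynomial det(A - λI) = λ^2 - 2λ + 1 = 0.
Single eigenvalue λ = 1 with algebraic multiplicity 2.
Eigenvector v = (-2,1); generalized eigenvector w with (A-λI)w=v is (3,-1).
General solution: e^(t)[c_1·v + c_2·(t·v + w)].

p(t) = -2c_1e^(t) - 2c_2te^(t) + 3c_2e^(t), q(t) = c_1e^(t) + c_2te^(t) - c_2e^(t)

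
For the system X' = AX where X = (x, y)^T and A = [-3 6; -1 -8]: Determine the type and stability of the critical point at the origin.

stable node

A = [[-3,6],[-1,-8]]; det(A-λI) = λ^2 + 11λ + 30.
λ = -5, -6: both negative.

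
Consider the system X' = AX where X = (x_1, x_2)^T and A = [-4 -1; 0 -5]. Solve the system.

x_1(t) = -c_1e^(-4t) + c_2e^(-5t), x_2(t) = c_2e^(-5t)

Coefficient matrix A = [[-4, -1], [0, -5]].
Characteristic polynomial det(A - λI) = λ^2 + 9λ + 20 = 0.
Eigenvalues λ = -4, -5.
For λ=-4: (A-λI) row 1 is [0, -1], so an eigenvector is (-1, 0).
For λ=-5: (A-λI) row 1 is [1, -1], so an eigenvector is (1, 1).
General solution: c_1e^(-4t)(-1,0) + c_2e^(-5t)(1,1).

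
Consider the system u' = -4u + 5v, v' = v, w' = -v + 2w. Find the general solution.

Coefficient matrix A = [[-4, 5, 0], [0, 1, 0], [0, -1, 2]].
det(A - λI) = 0 gives eigenvalues λ = 2, 1, -4.
For λ=2: eigenvector (0,0,1).
For λ=1: eigenvector (1,1,1).
For λ=-4: eigenvector (1,0,0).
General solution: K_1e^(2t)(0,0,1) + K_2e^(t)(1,1,1) + K_3e^(-4t)(1,0,0).

u(t) = K_2e^(t) + K_3e^(-4t), v(t) = K_2e^(t), w(t) = K_1e^(2t) + K_2e^(t)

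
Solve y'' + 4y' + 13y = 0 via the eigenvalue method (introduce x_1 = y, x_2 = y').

Let x_1 = y, x_2 = y'. Then x_1' = x_2 and x_2' = -13x_1 - 4x_2.
A = [[0,1],[-13,-4]]; det(A-λI) = λ^2 + 4λ + 13.
Eigenvalues λ = -2 ± 3i.

y(t) = C_1e^(-2t)cos(3t) + C_2e^(-2t)sin(3t)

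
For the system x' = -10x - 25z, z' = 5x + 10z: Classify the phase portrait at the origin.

center

A = [[-10,-25],[5,10]]; det(A-λI) = λ^2 + 25.
λ = 0 ± 5i: zero real part.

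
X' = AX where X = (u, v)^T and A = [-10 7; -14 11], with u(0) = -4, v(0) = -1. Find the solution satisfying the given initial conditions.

Coefficient matrix A = [[-10, 7], [-14, 11]].
Characteristic polynomial det(A - λI) = λ^2 - λ - 12 = 0.
Eigenvalues λ = -3, 4.
For λ=-3: (A-λI) row 1 is [-7, 7], so an eigenvector is (-1, -1).
For λ=4: (A-λI) row 1 is [-14, 7], so an eigenvector is (1, 2).
General solution: C_1e^(-3t)(-1,-1) + C_2e^(4t)(1,2).
Applying u(0)=-4, v(0)=-1 gives C_1=7, C_2=3.

u(t) = 3e^(4t) - 7e^(-3t), v(t) = 6e^(4t) - 7e^(-3t)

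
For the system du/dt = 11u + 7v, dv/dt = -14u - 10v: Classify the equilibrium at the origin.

saddle

A = [[11,7],[-14,-10]]; det(A-λI) = λ^2 - λ - 12.
λ = -3, 4: opposite signs.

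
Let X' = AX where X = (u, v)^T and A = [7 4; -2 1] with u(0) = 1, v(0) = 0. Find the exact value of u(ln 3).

A = [[7,4],[-2,1]]; eigenvalues λ = 5, 3.
Eigenvectors: (-2,1) for λ=5, (1,-1) for λ=3.
From the initial condition, c_1 = -1, c_2 = -1.
u(ln 3) = (-1)(3^5)(-2) + (-1)(3^3)(1) = 459.

459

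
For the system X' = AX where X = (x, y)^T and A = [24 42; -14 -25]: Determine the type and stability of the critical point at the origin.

saddle

A = [[24,42],[-14,-25]]; det(A-λI) = λ^2 + λ - 12.
λ = 3, -4: opposite signs.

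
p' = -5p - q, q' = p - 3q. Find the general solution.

p(t) = c_1e^(-4t) + c_2te^(-4t) + 2c_2e^(-4t), q(t) = -c_1e^(-4t) - c_2te^(-4t) - 3c_2e^(-4t)

Coefficient matrix A = [[-5, -1], [1, -3]].
Characteristic polynomial det(A - λI) = λ^2 + 8λ + 16 = 0.
Single eigenvalue λ = -4 with algebraic multiplicity 2.
Eigenvector v = (1,-1); generalized eigenvector w with (A-λI)w=v is (2,-3).
General solution: e^(-4t)[c_1·v + c_2·(t·v + w)].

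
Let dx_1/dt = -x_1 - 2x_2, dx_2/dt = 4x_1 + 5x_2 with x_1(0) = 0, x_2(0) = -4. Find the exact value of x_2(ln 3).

A = [[-1,-2],[4,5]]; eigenvalues λ = 3, 1.
Eigenvectors: (-1,2) for λ=3, (1,-1) for λ=1.
From the initial condition, c_1 = -4, c_2 = -4.
x_2(ln 3) = (-4)(3^3)(2) + (-4)(3^1)(-1) = -204.

-204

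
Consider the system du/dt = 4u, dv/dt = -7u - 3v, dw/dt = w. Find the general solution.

u(t) = K_2e^(4t), v(t) = K_1e^(-3t) - K_2e^(4t), w(t) = K_3e^(t)

Coefficient matrix A = [[4, 0, 0], [-7, -3, 0], [0, 0, 1]].
det(A - λI) = 0 gives eigenvalues λ = -3, 4, 1.
For λ=-3: eigenvector (0,1,0).
For λ=4: eigenvector (1,-1,0).
For λ=1: eigenvector (0,0,1).
General solution: K_1e^(-3t)(0,1,0) + K_2e^(4t)(1,-1,0) + K_3e^(t)(0,0,1).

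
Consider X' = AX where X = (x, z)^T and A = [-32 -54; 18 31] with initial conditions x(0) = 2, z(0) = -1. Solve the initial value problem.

Coefficient matrix A = [[-32, -54], [18, 31]].
Characteristic polynomial det(A - λI) = λ^2 + λ - 20 = 0.
Eigenvalues λ = -5, 4.
For λ=-5: (A-λI) row 1 is [-27, -54], so an eigenvector is (-2, 1).
For λ=4: (A-λI) row 1 is [-36, -54], so an eigenvector is (3, -2).
General solution: K_1e^(-5t)(-2,1) + K_2e^(4t)(3,-2).
Applying x(0)=2, z(0)=-1 gives K_1=-1, K_2=0.

x(t) = 2e^(-5t), z(t) = -e^(-5t)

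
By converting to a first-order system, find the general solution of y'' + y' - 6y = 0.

Let x_1 = y, x_2 = y'. Then x_1' = x_2 and x_2' = 6x_1 - x_2.
A = [[0,1],[6,-1]]; det(A-λI) = λ^2 + λ - 6.
Eigenvalues λ = 2, -3 with eigenvectors (1,2), (1,-3).

y(t) = C_1e^(2t) + C_2e^(-3t)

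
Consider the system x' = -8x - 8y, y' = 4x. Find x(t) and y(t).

Coefficient matrix A = [[-8, -8], [4, 0]].
Characteristic polynomial det(A - λI) = λ^2 + 8λ + 32 = 0.
Eigenvalues λ = -4 ± 4i (complex conjugate pair).
For λ=-4+4i: an eigenvector is (-1,0) - i(1,-1) = (-1 - i, 0 + i).
A real fundamental pair from Re and Im of e^((-4+4i)t)v: X_1 = e^(-4t)(cos(4t)·(-1,0) + sin(4t)·(1,-1)), X_2 = e^(-4t)(sin(4t)·(-1,0) - cos(4t)·(1,-1)).
General solution: C_1X_1 + C_2X_2.

x(t) = C_1e^(-4t)sin(4t) - C_1e^(-4t)cos(4t) - C_2e^(-4t)sin(4t) - C_2e^(-4t)cos(4t), y(t) = -C_1e^(-4t)sin(4t) + C_2e^(-4t)cos(4t)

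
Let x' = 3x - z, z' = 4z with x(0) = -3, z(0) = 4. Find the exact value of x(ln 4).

-960

A = [[3,-1],[0,4]]; eigenvalues λ = 3, 4.
Eigenvectors: (1,0) for λ=3, (-1,1) for λ=4.
From the initial condition, c_1 = 1, c_2 = 4.
x(ln 4) = (1)(4^3)(1) + (4)(4^4)(-1) = -960.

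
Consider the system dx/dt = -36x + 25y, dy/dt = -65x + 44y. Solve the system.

Coefficient matrix A = [[-36, 25], [-65, 44]].
Characteristic polynomial det(A - λI) = λ^2 - 8λ + 41 = 0.
Eigenvalues λ = 4 ± 5i (complex conjugate pair).
For λ=4+5i: an eigenvector is (-1,-2) - i(-2,-3) = (-1 + 2i, -2 + 3i).
A real fundamental pair from Re and Im of e^((4+5i)t)v: X_1 = e^(4t)(cos(5t)·(-1,-2) + sin(5t)·(-2,-3)), X_2 = e^(4t)(sin(5t)·(-1,-2) - cos(5t)·(-2,-3)).
General solution: C_1X_1 + C_2X_2.

x(t) = -2C_1e^(4t)sin(5t) - C_1e^(4t)cos(5t) - C_2e^(4t)sin(5t) + 2C_2e^(4t)cos(5t), y(t) = -3C_1e^(4t)sin(5t) - 2C_1e^(4t)cos(5t) - 2C_2e^(4t)sin(5t) + 3C_2e^(4t)cos(5t)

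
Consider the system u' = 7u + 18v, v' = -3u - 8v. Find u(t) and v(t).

Coefficient matrix A = [[7, 18], [-3, -8]].
Characteristic polynomial det(A - λI) = λ^2 + λ - 2 = 0.
Eigenvalues λ = 1, -2.
For λ=1: (A-λI) row 1 is [6, 18], so an eigenvector is (3, -1).
For λ=-2: (A-λI) row 1 is [9, 18], so an eigenvector is (2, -1).
General solution: c_1e^(t)(3,-1) + c_2e^(-2t)(2,-1).

u(t) = 3c_1e^(t) + 2c_2e^(-2t), v(t) = -c_1e^(t) - c_2e^(-2t)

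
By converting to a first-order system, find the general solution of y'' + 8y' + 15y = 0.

Let x_1 = y, x_2 = y'. Then x_1' = x_2 and x_2' = -15x_1 - 8x_2.
A = [[0,1],[-15,-8]]; det(A-λI) = λ^2 + 8λ + 15.
Eigenvalues λ = -5, -3 with eigenvectors (1,-5), (1,-3).

y(t) = c_1e^(-5t) + c_2e^(-3t)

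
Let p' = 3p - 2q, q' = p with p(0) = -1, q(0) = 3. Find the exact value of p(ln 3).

-51

A = [[3,-2],[1,0]]; eigenvalues λ = 1, 2.
Eigenvectors: (1,1) for λ=1, (2,1) for λ=2.
From the initial condition, c_1 = 7, c_2 = -4.
p(ln 3) = (7)(3^1)(1) + (-4)(3^2)(2) = -51.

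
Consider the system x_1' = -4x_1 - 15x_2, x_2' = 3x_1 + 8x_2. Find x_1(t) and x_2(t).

Coefficient matrix A = [[-4, -15], [3, 8]].
Characteristic polynomial det(A - λI) = λ^2 - 4λ + 13 = 0.
Eigenvalues λ = 2 ± 3i (complex conjugate pair).
For λ=2+3i: an eigenvector is (1,0) - i(-2,1) = (1 + 2i, 0 - i).
A real fundamental pair from Re and Im of e^((2+3i)t)v: X_1 = e^(2t)(cos(3t)·(1,0) + sin(3t)·(-2,1)), X_2 = e^(2t)(sin(3t)·(1,0) - cos(3t)·(-2,1)).
General solution: c_1X_1 + c_2X_2.

x_1(t) = -2c_1e^(2t)sin(3t) + c_1e^(2t)cos(3t) + c_2e^(2t)sin(3t) + 2c_2e^(2t)cos(3t), x_2(t) = c_1e^(2t)sin(3t) - c_2e^(2t)cos(3t)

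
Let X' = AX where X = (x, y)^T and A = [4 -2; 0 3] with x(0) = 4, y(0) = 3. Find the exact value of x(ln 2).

A = [[4,-2],[0,3]]; eigenvalues λ = 3, 4.
Eigenvectors: (2,1) for λ=3, (1,0) for λ=4.
From the initial condition, c_1 = 3, c_2 = -2.
x(ln 2) = (3)(2^3)(2) + (-2)(2^4)(1) = 16.

16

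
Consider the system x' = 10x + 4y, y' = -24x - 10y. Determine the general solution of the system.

x(t) = K_1e^(-2t) + K_2e^(2t), y(t) = -3K_1e^(-2t) - 2K_2e^(2t)

Coefficient matrix A = [[10, 4], [-24, -10]].
Characteristic polynomial det(A - λI) = λ^2 - 4 = 0.
Eigenvalues λ = -2, 2.
For λ=-2: (A-λI) row 1 is [12, 4], so an eigenvector is (1, -3).
For λ=2: (A-λI) row 1 is [8, 4], so an eigenvector is (1, -2).
General solution: K_1e^(-2t)(1,-3) + K_2e^(2t)(1,-2).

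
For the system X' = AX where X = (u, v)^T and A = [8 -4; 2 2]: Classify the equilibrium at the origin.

A = [[8,-4],[2,2]]; det(A-λI) = λ^2 - 10λ + 24.
λ = 6, 4: both positive.

unstable node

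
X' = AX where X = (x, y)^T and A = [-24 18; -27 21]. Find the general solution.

x(t) = K_1e^(-6t) - 2K_2e^(3t), y(t) = K_1e^(-6t) - 3K_2e^(3t)

Coefficient matrix A = [[-24, 18], [-27, 21]].
Characteristic polynomial det(A - λI) = λ^2 + 3λ - 18 = 0.
Eigenvalues λ = -6, 3.
For λ=-6: (A-λI) row 1 is [-18, 18], so an eigenvector is (1, 1).
For λ=3: (A-λI) row 1 is [-27, 18], so an eigenvector is (-2, -3).
General solution: K_1e^(-6t)(1,1) + K_2e^(3t)(-2,-3).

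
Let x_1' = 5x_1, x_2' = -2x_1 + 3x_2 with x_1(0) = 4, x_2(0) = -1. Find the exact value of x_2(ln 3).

A = [[5,0],[-2,3]]; eigenvalues λ = 3, 5.
Eigenvectors: (0,-1) for λ=3, (1,-1) for λ=5.
From the initial condition, c_1 = -3, c_2 = 4.
x_2(ln 3) = (-3)(3^3)(-1) + (4)(3^5)(-1) = -891.

-891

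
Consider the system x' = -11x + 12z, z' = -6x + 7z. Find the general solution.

x(t) = c_1e^(t) + 2c_2e^(-5t), z(t) = c_1e^(t) + c_2e^(-5t)

Coefficient matrix A = [[-11, 12], [-6, 7]].
Characteristic polynomial det(A - λI) = λ^2 + 4λ - 5 = 0.
Eigenvalues λ = 1, -5.
For λ=1: (A-λI) row 1 is [-12, 12], so an eigenvector is (1, 1).
For λ=-5: (A-λI) row 1 is [-6, 12], so an eigenvector is (2, 1).
General solution: c_1e^(t)(1,1) + c_2e^(-5t)(2,1).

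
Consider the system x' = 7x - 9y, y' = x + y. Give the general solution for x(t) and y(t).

x(t) = -3C_1e^(4t) - 3C_2te^(4t) - C_2e^(4t), y(t) = -C_1e^(4t) - C_2te^(4t)

Coefficient matrix A = [[7, -9], [1, 1]].
Characteristic polynomial det(A - λI) = λ^2 - 8λ + 16 = 0.
Single eigenvalue λ = 4 with algebraic multiplicity 2.
Eigenvector v = (-3,-1); generalized eigenvector w with (A-λI)w=v is (-1,0).
General solution: e^(4t)[C_1·v + C_2·(t·v + w)].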